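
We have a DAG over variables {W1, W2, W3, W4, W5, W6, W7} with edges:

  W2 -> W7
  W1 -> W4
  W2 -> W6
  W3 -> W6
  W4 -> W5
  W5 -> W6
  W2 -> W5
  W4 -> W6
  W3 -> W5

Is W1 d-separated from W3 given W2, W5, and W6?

There are 6 undirected paths between W1 and W3; checking each against the conditioning set {W2, W5, W6}:
Path 1: W1 → W4 → W6 ← W2 → W5 ← W3
  W2 is a fork here and W2 is conditioned on, so the path is blocked at W2.
Path 2: W1 → W4 → W6 ← W3
  W4 is a chain and W4 is not conditioned on; W6 is a collider and W6 is conditioned on, which opens it — no node blocks this path, so it is active.
Path 3: W1 → W4 → W6 ← W5 ← W3
  W5 is a chain here and W5 is conditioned on, so the path is blocked at W5.
Path 4: W1 → W4 → W5 ← W2 → W6 ← W3
  W2 is a fork here and W2 is conditioned on, so the path is blocked at W2.
Path 5: W1 → W4 → W5 ← W3
  W4 is a chain and W4 is not conditioned on; W5 is a collider and W5 is conditioned on, which opens it — no node blocks this path, so it is active.
Path 6: W1 → W4 → W5 → W6 ← W3
  W5 is a chain here and W5 is conditioned on, so the path is blocked at W5.
At least one path is unblocked, so d-separation fails.

No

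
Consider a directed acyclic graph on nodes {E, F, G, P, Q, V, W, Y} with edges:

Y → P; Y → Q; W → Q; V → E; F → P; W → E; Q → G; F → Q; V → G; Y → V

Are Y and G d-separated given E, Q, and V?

Yes

We examine all 6 paths between Y and G:
Path 1: Y → Q ← W → E ← V → G
  V is a fork here and V is conditioned on, so the path is blocked at V.
Path 2: Y → Q → G
  Q is a chain here and Q is conditioned on, so the path is blocked at Q.
Path 3: Y → V → G
  V is a chain here and V is conditioned on, so the path is blocked at V.
Path 4: Y → V → E ← W → Q → G
  V is a chain here and V is conditioned on, so the path is blocked at V.
Path 5: Y → P ← F → Q ← W → E ← V → G
  P is a collider here and neither P nor any of its descendants is conditioned on, so the collider stays closed — the path is blocked at P.
Path 6: Y → P ← F → Q → G
  P is a collider here and neither P nor any of its descendants is conditioned on, so the collider stays closed — the path is blocked at P.
Every path is blocked, so Y and G are d-separated given {E, Q, V}.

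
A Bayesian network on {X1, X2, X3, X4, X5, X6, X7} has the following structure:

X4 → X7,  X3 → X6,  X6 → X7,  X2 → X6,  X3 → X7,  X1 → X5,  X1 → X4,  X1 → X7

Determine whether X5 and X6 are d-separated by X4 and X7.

No

Enumerating the 4 paths from X5 to X6 and testing each for blocking by {X4, X7}:
Path 1: X5 ← X1 → X7 ← X3 → X6
  X1 is a fork and X1 is not conditioned on; X7 is a collider and X7 is conditioned on, which opens it; X3 is a fork and X3 is not conditioned on — no node blocks this path, so it is active.
Path 2: X5 ← X1 → X7 ← X6
  X1 is a fork and X1 is not conditioned on; X7 is a collider and X7 is conditioned on, which opens it — no node blocks this path, so it is active.
Path 3: X5 ← X1 → X4 → X7 ← X3 → X6
  X4 is a chain here and X4 is conditioned on, so the path is blocked at X4.
Path 4: X5 ← X1 → X4 → X7 ← X6
  X4 is a chain here and X4 is conditioned on, so the path is blocked at X4.
Since the path X5 ← X1 → X7 ← X3 → X6 is active, X5 and X6 are not d-separated given {X4, X7}.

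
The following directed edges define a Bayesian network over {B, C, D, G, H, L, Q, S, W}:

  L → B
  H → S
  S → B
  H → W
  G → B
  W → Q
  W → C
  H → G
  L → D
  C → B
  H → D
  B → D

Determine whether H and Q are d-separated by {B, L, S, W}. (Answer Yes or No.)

Yes

5 paths connect H and Q; each must be blocked for d-separation to hold:
Path 1: H → S → B ← C ← W → Q
  S is a chain here and S is conditioned on, so the path is blocked at S.
Path 2: H → D ← L → B ← C ← W → Q
  D is a collider here and neither D nor any of its descendants is conditioned on, so the collider stays closed — the path is blocked at D.
Path 3: H → D ← B ← C ← W → Q
  D is a collider here and neither D nor any of its descendants is conditioned on, so the collider stays closed — the path is blocked at D.
Path 4: H → G → B ← C ← W → Q
  W is a fork here and W is conditioned on, so the path is blocked at W.
Path 5: H → W → Q
  W is a chain here and W is conditioned on, so the path is blocked at W.
Every path is blocked, so H and Q are d-separated given {B, L, S, W}.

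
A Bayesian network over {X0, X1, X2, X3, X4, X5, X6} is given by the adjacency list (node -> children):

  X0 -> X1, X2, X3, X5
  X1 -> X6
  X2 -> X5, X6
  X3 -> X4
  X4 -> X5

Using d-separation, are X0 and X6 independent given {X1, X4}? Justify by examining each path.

No — X0 and X6 are not d-separated given {X1, X4}.

We examine all 4 paths between X0 and X6:
  1. X0 → X3 → X4 → X5 ← X2 → X6 — X3:chain[open]; X4:chain[blocks]; X5:collider[blocks]; X2:fork[open] ⇒ blocked
  2. X0 → X2 → X6 — X2:chain[open] ⇒ active
  3. X0 → X5 ← X2 → X6 — X5:collider[blocks]; X2:fork[open] ⇒ blocked
  4. X0 → X1 → X6 — X1:chain[blocks] ⇒ blocked
Since the path X0 → X2 → X6 is active, X0 and X6 are not d-separated given {X1, X4}.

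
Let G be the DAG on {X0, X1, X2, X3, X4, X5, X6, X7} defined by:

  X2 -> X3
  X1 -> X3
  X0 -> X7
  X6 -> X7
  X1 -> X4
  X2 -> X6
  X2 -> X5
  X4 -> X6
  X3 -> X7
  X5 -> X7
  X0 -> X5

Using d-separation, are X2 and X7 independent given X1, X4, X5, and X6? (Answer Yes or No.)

Enumerating the 6 paths from X2 to X7 and testing each for blocking by {X1, X4, X5, X6}:
Path 1: X2 → X6 ← X4 ← X1 → X3 → X7
  X4 is a chain here and X4 is conditioned on, so the path is blocked at X4.
Path 2: X2 → X6 → X7
  X6 is a chain here and X6 is conditioned on, so the path is blocked at X6.
Path 3: X2 → X3 ← X1 → X4 → X6 → X7
  X3 is a collider here and neither X3 nor any of its descendants is conditioned on, so the collider stays closed — the path is blocked at X3.
Path 4: X2 → X3 → X7
  X3 is a chain and X3 is not conditioned on — no node blocks this path, so it is active.
Path 5: X2 → X5 ← X0 → X7
  X5 is a collider and X5 is conditioned on, which opens it; X0 is a fork and X0 is not conditioned on — no node blocks this path, so it is active.
Path 6: X2 → X5 → X7
  X5 is a chain here and X5 is conditioned on, so the path is blocked at X5.
At least one path is unblocked, so d-separation fails.

No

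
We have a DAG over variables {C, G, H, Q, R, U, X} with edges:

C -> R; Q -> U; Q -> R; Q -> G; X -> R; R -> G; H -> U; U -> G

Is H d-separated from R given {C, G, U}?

We examine all 4 paths between H and R:
Path 1: H → U → G ← R
  U is a chain here and U is conditioned on, so the path is blocked at U.
Path 2: H → U → G ← Q → R
  U is a chain here and U is conditioned on, so the path is blocked at U.
Path 3: H → U ← Q → G ← R
  U is a collider and U is conditioned on, which opens it; Q is a fork and Q is not conditioned on; G is a collider and G is conditioned on, which opens it — no node blocks this path, so it is active.
Path 4: H → U ← Q → R
  U is a collider and U is conditioned on, which opens it; Q is a fork and Q is not conditioned on — no node blocks this path, so it is active.
At least one path is unblocked, so d-separation fails.

No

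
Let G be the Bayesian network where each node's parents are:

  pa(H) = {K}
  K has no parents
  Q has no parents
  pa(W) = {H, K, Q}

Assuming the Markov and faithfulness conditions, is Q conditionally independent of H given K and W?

No

Enumerating the 2 paths from Q to H and testing each for blocking by {K, W}:
Path 1: Q → W ← K → H
  K is a fork here and K is conditioned on, so the path is blocked at K.
Path 2: Q → W ← H
  W is a collider and W is conditioned on, which opens it — no node blocks this path, so it is active.
Since the path Q → W ← H is active, Q and H are not d-separated given {K, W}.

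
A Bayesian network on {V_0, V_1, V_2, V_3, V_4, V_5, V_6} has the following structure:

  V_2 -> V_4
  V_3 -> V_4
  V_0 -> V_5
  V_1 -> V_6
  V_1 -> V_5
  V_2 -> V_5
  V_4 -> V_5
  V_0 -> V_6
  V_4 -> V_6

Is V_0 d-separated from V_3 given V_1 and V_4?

6 paths connect V_0 and V_3; each must be blocked for d-separation to hold:
Path 1: V_0 → V_5 ← V_2 → V_4 ← V_3
  V_5 is a collider here and neither V_5 nor any of its descendants is conditioned on, so the collider stays closed — the path is blocked at V_5.
Path 2: V_0 → V_5 ← V_1 → V_6 ← V_4 ← V_3
  V_5 is a collider here and neither V_5 nor any of its descendants is conditioned on, so the collider stays closed — the path is blocked at V_5.
Path 3: V_0 → V_5 ← V_4 ← V_3
  V_5 is a collider here and neither V_5 nor any of its descendants is conditioned on, so the collider stays closed — the path is blocked at V_5.
Path 4: V_0 → V_6 ← V_1 → V_5 ← V_2 → V_4 ← V_3
  V_6 is a collider here and neither V_6 nor any of its descendants is conditioned on, so the collider stays closed — the path is blocked at V_6.
Path 5: V_0 → V_6 ← V_1 → V_5 ← V_4 ← V_3
  V_6 is a collider here and neither V_6 nor any of its descendants is conditioned on, so the collider stays closed — the path is blocked at V_6.
Path 6: V_0 → V_6 ← V_4 ← V_3
  V_6 is a collider here and neither V_6 nor any of its descendants is conditioned on, so the collider stays closed — the path is blocked at V_6.
Every path is blocked, so V_0 and V_3 are d-separated given {V_1, V_4}.

Yes — V_0 and V_3 are d-separated given {V_1, V_4}.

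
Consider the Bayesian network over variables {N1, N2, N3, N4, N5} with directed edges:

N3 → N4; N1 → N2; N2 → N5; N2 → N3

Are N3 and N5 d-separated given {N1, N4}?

Only one path connects N3 and N5:
Path 1: N3 ← N2 → N5
  N2 is a fork and N2 is not conditioned on — no node blocks this path, so it is active.
Because an active path exists, N3 and N5 are not d-separated.

No — N3 and N5 are not d-separated given {N1, N4}.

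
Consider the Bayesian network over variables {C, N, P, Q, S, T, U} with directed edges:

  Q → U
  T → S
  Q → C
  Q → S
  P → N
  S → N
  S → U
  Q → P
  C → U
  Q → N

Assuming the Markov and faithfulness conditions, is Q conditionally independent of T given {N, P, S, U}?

Enumerating the 5 paths from Q to T and testing each for blocking by {N, P, S, U}:
Path 1: Q → S ← T
  S is a collider and S is conditioned on, which opens it — no node blocks this path, so it is active.
Path 2: Q → P → N ← S ← T
  P is a chain here and P is conditioned on, so the path is blocked at P.
Path 3: Q → C → U ← S ← T
  S is a chain here and S is conditioned on, so the path is blocked at S.
Path 4: Q → N ← S ← T
  S is a chain here and S is conditioned on, so the path is blocked at S.
Path 5: Q → U ← S ← T
  S is a chain here and S is conditioned on, so the path is blocked at S.
Since the path Q → S ← T is active, Q and T are not d-separated given {N, P, S, U}.

No — Q and T are not d-separated given {N, P, S, U}.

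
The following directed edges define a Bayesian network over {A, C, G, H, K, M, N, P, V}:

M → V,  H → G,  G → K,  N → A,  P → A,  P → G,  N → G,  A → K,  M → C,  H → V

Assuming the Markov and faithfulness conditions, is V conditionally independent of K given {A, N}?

No

There are 3 undirected paths between V and K; checking each against the conditioning set {A, N}:
Path 1: V ← H → G ← P → A → K
  G is a collider here and neither G nor any of its descendants is conditioned on, so the collider stays closed — the path is blocked at G.
Path 2: V ← H → G → K
  H is a fork and H is not conditioned on; G is a chain and G is not conditioned on — no node blocks this path, so it is active.
Path 3: V ← H → G ← N → A → K
  G is a collider here and neither G nor any of its descendants is conditioned on, so the collider stays closed — the path is blocked at G.
At least one path is unblocked, so d-separation fails.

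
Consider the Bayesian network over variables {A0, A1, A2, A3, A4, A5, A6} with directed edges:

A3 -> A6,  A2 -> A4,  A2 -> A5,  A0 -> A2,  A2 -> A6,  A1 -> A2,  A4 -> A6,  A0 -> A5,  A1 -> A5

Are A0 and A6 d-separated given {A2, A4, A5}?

6 paths connect A0 and A6; each must be blocked for d-separation to hold:
Path 1: A0 → A5 ← A1 → A2 → A4 → A6
  A2 is a chain here and A2 is conditioned on, so the path is blocked at A2.
Path 2: A0 → A5 ← A1 → A2 → A6
  A2 is a chain here and A2 is conditioned on, so the path is blocked at A2.
Path 3: A0 → A5 ← A2 → A4 → A6
  A2 is a fork here and A2 is conditioned on, so the path is blocked at A2.
Path 4: A0 → A5 ← A2 → A6
  A2 is a fork here and A2 is conditioned on, so the path is blocked at A2.
Path 5: A0 → A2 → A4 → A6
  A2 is a chain here and A2 is conditioned on, so the path is blocked at A2.
Path 6: A0 → A2 → A6
  A2 is a chain here and A2 is conditioned on, so the path is blocked at A2.
Since every path is blocked, d-separation holds.

Yes — A0 and A6 are d-separated given {A2, A4, A5}.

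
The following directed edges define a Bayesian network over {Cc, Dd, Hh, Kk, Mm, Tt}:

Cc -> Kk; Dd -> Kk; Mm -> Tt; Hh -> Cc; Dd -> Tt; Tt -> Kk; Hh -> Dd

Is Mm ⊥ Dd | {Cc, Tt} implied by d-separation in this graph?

No

Enumerating the 3 paths from Mm to Dd and testing each for blocking by {Cc, Tt}:
Path 1: Mm → Tt ← Dd
  Tt is a collider and Tt is conditioned on, which opens it — no node blocks this path, so it is active.
Path 2: Mm → Tt → Kk ← Dd
  Tt is a chain here and Tt is conditioned on, so the path is blocked at Tt.
Path 3: Mm → Tt → Kk ← Cc ← Hh → Dd
  Tt is a chain here and Tt is conditioned on, so the path is blocked at Tt.
Since the path Mm → Tt ← Dd is active, Mm and Dd are not d-separated given {Cc, Tt}.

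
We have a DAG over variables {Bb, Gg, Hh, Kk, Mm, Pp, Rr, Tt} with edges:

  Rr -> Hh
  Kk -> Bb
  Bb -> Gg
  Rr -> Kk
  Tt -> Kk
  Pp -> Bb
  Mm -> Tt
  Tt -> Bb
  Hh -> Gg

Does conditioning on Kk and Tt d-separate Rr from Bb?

Enumerating the 3 paths from Rr to Bb and testing each for blocking by {Kk, Tt}:
Path 1: Rr → Hh → Gg ← Bb
  Gg is a collider here and neither Gg nor any of its descendants is conditioned on, so the collider stays closed — the path is blocked at Gg.
Path 2: Rr → Kk → Bb
  Kk is a chain here and Kk is conditioned on, so the path is blocked at Kk.
Path 3: Rr → Kk ← Tt → Bb
  Tt is a fork here and Tt is conditioned on, so the path is blocked at Tt.
All paths are blocked; Rr ⊥ Bb | {Kk, Tt} holds.

Yes — Rr and Bb are d-separated given {Kk, Tt}.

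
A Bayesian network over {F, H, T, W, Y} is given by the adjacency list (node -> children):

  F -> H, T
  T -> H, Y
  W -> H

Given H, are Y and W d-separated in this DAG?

We examine all 2 paths between Y and W:
Path 1: Y ← T ← F → H ← W
  T is a chain and T is not conditioned on; F is a fork and F is not conditioned on; H is a collider and H is conditioned on, which opens it — no node blocks this path, so it is active.
Path 2: Y ← T → H ← W
  T is a fork and T is not conditioned on; H is a collider and H is conditioned on, which opens it — no node blocks this path, so it is active.
Because an active path exists, Y and W are not d-separated.

No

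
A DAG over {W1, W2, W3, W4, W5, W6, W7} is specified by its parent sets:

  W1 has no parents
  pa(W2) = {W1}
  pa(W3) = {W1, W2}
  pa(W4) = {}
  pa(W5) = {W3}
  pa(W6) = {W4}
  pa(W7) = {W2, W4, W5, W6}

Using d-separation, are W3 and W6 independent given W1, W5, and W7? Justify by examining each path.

No

Enumerating the 6 paths from W3 to W6 and testing each for blocking by {W1, W5, W7}:
Path 1: W3 ← W2 → W7 ← W6
  W2 is a fork and W2 is not conditioned on; W7 is a collider and W7 is conditioned on, which opens it — no node blocks this path, so it is active.
Path 2: W3 ← W2 → W7 ← W4 → W6
  W2 is a fork and W2 is not conditioned on; W7 is a collider and W7 is conditioned on, which opens it; W4 is a fork and W4 is not conditioned on — no node blocks this path, so it is active.
Path 3: W3 → W5 → W7 ← W6
  W5 is a chain here and W5 is conditioned on, so the path is blocked at W5.
Path 4: W3 → W5 → W7 ← W4 → W6
  W5 is a chain here and W5 is conditioned on, so the path is blocked at W5.
Path 5: W3 ← W1 → W2 → W7 ← W6
  W1 is a fork here and W1 is conditioned on, so the path is blocked at W1.
Path 6: W3 ← W1 → W2 → W7 ← W4 → W6
  W1 is a fork here and W1 is conditioned on, so the path is blocked at W1.
Because an active path exists, W3 and W6 are not d-separated.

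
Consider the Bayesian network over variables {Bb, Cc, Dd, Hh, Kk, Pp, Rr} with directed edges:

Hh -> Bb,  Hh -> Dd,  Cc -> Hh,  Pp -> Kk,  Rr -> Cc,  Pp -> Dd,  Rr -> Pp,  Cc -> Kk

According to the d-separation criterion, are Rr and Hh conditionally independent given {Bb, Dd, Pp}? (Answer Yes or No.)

Enumerating the 4 paths from Rr to Hh and testing each for blocking by {Bb, Dd, Pp}:
  1. Rr → Cc → Kk ← Pp → Dd ← Hh — Cc:chain[open]; Kk:collider[blocks]; Pp:fork[blocks]; Dd:collider[open] ⇒ blocked
  2. Rr → Cc → Hh — Cc:chain[open] ⇒ active
  3. Rr → Pp → Kk ← Cc → Hh — Pp:chain[blocks]; Kk:collider[blocks]; Cc:fork[open] ⇒ blocked
  4. Rr → Pp → Dd ← Hh — Pp:chain[blocks]; Dd:collider[open] ⇒ blocked
Because an active path exists, Rr and Hh are not d-separated.

No — Rr and Hh are not d-separated given {Bb, Dd, Pp}.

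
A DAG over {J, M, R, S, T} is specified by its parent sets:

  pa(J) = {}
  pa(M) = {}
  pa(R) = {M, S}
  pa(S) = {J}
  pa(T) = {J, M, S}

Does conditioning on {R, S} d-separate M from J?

Yes

There are 4 undirected paths between M and J; checking each against the conditioning set {R, S}:
  1. M → T ← J — T:collider[blocks] ⇒ blocked
  2. M → T ← S ← J — T:collider[blocks]; S:chain[blocks] ⇒ blocked
  3. M → R ← S → T ← J — R:collider[open]; S:fork[blocks]; T:collider[blocks] ⇒ blocked
  4. M → R ← S ← J — R:collider[open]; S:chain[blocks] ⇒ blocked
All paths are blocked; M ⊥ J | {R, S} holds.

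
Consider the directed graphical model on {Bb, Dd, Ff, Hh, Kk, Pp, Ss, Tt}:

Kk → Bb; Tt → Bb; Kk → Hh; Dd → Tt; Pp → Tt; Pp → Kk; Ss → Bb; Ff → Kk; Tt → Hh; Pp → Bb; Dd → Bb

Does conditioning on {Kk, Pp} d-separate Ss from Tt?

Yes

6 paths connect Ss and Tt; each must be blocked for d-separation to hold:
Path 1: Ss → Bb ← Kk → Hh ← Tt
  Bb is a collider here and neither Bb nor any of its descendants is conditioned on, so the collider stays closed — the path is blocked at Bb.
Path 2: Ss → Bb ← Kk ← Pp → Tt
  Bb is a collider here and neither Bb nor any of its descendants is conditioned on, so the collider stays closed — the path is blocked at Bb.
Path 3: Ss → Bb ← Tt
  Bb is a collider here and neither Bb nor any of its descendants is conditioned on, so the collider stays closed — the path is blocked at Bb.
Path 4: Ss → Bb ← Pp → Kk → Hh ← Tt
  Bb is a collider here and neither Bb nor any of its descendants is conditioned on, so the collider stays closed — the path is blocked at Bb.
Path 5: Ss → Bb ← Pp → Tt
  Bb is a collider here and neither Bb nor any of its descendants is conditioned on, so the collider stays closed — the path is blocked at Bb.
Path 6: Ss → Bb ← Dd → Tt
  Bb is a collider here and neither Bb nor any of its descendants is conditioned on, so the collider stays closed — the path is blocked at Bb.
Since every path is blocked, d-separation holds.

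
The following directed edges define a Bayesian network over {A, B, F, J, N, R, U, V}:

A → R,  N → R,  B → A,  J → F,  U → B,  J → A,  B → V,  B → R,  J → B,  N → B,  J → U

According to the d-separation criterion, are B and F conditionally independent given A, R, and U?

There are 5 undirected paths between B and F; checking each against the conditioning set {A, R, U}:
Path 1: B → A ← J → F
  A is a collider and A is conditioned on, which opens it; J is a fork and J is not conditioned on — no node blocks this path, so it is active.
Path 2: B ← U ← J → F
  U is a chain here and U is conditioned on, so the path is blocked at U.
Path 3: B → R ← A ← J → F
  A is a chain here and A is conditioned on, so the path is blocked at A.
Path 4: B ← J → F
  J is a fork and J is not conditioned on — no node blocks this path, so it is active.
Path 5: B ← N → R ← A ← J → F
  A is a chain here and A is conditioned on, so the path is blocked at A.
At least one path is unblocked, so d-separation fails.

No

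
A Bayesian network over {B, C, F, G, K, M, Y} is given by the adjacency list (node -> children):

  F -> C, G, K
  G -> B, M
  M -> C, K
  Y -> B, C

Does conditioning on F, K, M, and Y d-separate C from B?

Yes — C and B are d-separated given {F, K, M, Y}.

Enumerating the 5 paths from C to B and testing each for blocking by {F, K, M, Y}:
  1. C ← Y → B — Y:fork[blocks] ⇒ blocked
  2. C ← M ← G → B — M:chain[blocks]; G:fork[open] ⇒ blocked
  3. C ← M → K ← F → G → B — M:fork[blocks]; K:collider[open]; F:fork[blocks]; G:chain[open] ⇒ blocked
  4. C ← F → G → B — F:fork[blocks]; G:chain[open] ⇒ blocked
  5. C ← F → K ← M ← G → B — F:fork[blocks]; K:collider[open]; M:chain[blocks]; G:fork[open] ⇒ blocked
Since every path is blocked, d-separation holds.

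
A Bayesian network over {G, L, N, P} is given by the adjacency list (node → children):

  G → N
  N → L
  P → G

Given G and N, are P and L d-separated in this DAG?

The only undirected path from P to L is:
Path 1: P → G → N → L
  G is a chain here and G is conditioned on, so the path is blocked at G.
Every path is blocked, so P and L are d-separated given {G, N}.

Yes — P and L are d-separated given {G, N}.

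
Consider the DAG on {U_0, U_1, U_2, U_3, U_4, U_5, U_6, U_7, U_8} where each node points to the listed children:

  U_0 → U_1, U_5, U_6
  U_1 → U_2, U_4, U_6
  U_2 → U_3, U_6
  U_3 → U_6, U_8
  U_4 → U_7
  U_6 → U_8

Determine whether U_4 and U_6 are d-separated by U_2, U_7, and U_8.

Enumerating the 5 paths from U_4 to U_6 and testing each for blocking by {U_2, U_7, U_8}:
  1. U_4 ← U_1 ← U_0 → U_6 — U_1:chain[open]; U_0:fork[open] ⇒ active
  2. U_4 ← U_1 → U_2 → U_3 → U_8 ← U_6 — U_1:fork[open]; U_2:chain[blocks]; U_3:chain[open]; U_8:collider[open] ⇒ blocked
  3. U_4 ← U_1 → U_2 → U_3 → U_6 — U_1:fork[open]; U_2:chain[blocks]; U_3:chain[open] ⇒ blocked
  4. U_4 ← U_1 → U_2 → U_6 — U_1:fork[open]; U_2:chain[blocks] ⇒ blocked
  5. U_4 ← U_1 → U_6 — U_1:fork[open] ⇒ active
At least one path is unblocked, so d-separation fails.

No — U_4 and U_6 are not d-separated given {U_2, U_7, U_8}.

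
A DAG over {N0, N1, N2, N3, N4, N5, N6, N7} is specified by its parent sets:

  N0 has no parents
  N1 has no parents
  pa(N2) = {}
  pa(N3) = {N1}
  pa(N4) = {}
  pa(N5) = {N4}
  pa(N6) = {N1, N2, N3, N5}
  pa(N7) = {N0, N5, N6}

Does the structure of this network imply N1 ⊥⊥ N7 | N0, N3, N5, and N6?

Yes

There are 4 undirected paths between N1 and N7; checking each against the conditioning set {N0, N3, N5, N6}:
Path 1: N1 → N3 → N6 → N7
  N3 is a chain here and N3 is conditioned on, so the path is blocked at N3.
Path 2: N1 → N3 → N6 ← N5 → N7
  N3 is a chain here and N3 is conditioned on, so the path is blocked at N3.
Path 3: N1 → N6 → N7
  N6 is a chain here and N6 is conditioned on, so the path is blocked at N6.
Path 4: N1 → N6 ← N5 → N7
  N5 is a fork here and N5 is conditioned on, so the path is blocked at N5.
Since every path is blocked, d-separation holds.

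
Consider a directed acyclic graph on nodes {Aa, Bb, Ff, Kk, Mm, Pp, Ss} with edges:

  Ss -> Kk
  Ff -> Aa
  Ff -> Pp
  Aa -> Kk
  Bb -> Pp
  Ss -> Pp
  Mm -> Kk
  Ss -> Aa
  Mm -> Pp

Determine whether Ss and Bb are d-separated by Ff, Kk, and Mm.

Yes

There are 5 undirected paths between Ss and Bb; checking each against the conditioning set {Ff, Kk, Mm}:
Path 1: Ss → Aa ← Ff → Pp ← Bb
  Ff is a fork here and Ff is conditioned on, so the path is blocked at Ff.
Path 2: Ss → Aa → Kk ← Mm → Pp ← Bb
  Mm is a fork here and Mm is conditioned on, so the path is blocked at Mm.
Path 3: Ss → Kk ← Mm → Pp ← Bb
  Mm is a fork here and Mm is conditioned on, so the path is blocked at Mm.
Path 4: Ss → Kk ← Aa ← Ff → Pp ← Bb
  Ff is a fork here and Ff is conditioned on, so the path is blocked at Ff.
Path 5: Ss → Pp ← Bb
  Pp is a collider here and neither Pp nor any of its descendants is conditioned on, so the collider stays closed — the path is blocked at Pp.
Since every path is blocked, d-separation holds.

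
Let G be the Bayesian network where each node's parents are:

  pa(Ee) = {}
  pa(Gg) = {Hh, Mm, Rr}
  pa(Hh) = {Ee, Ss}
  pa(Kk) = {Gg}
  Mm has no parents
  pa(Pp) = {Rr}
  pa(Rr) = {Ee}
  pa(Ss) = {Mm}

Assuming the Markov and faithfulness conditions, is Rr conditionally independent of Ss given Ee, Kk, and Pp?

No

Enumerating the 4 paths from Rr to Ss and testing each for blocking by {Ee, Kk, Pp}:
  1. Rr ← Ee → Hh ← Ss — Ee:fork[blocks]; Hh:collider[open] ⇒ blocked
  2. Rr ← Ee → Hh → Gg ← Mm → Ss — Ee:fork[blocks]; Hh:chain[open]; Gg:collider[open]; Mm:fork[open] ⇒ blocked
  3. Rr → Gg ← Hh ← Ss — Gg:collider[open]; Hh:chain[open] ⇒ active
  4. Rr → Gg ← Mm → Ss — Gg:collider[open]; Mm:fork[open] ⇒ active
Because an active path exists, Rr and Ss are not d-separated.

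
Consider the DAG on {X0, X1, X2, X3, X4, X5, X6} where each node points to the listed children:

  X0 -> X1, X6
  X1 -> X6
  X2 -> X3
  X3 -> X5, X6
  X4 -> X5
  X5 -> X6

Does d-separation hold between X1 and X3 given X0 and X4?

Yes — X1 and X3 are d-separated given {X0, X4}.

There are 4 undirected paths between X1 and X3; checking each against the conditioning set {X0, X4}:
Path 1: X1 ← X0 → X6 ← X5 ← X3
  X0 is a fork here and X0 is conditioned on, so the path is blocked at X0.
Path 2: X1 ← X0 → X6 ← X3
  X0 is a fork here and X0 is conditioned on, so the path is blocked at X0.
Path 3: X1 → X6 ← X5 ← X3
  X6 is a collider here and neither X6 nor any of its descendants is conditioned on, so the collider stays closed — the path is blocked at X6.
Path 4: X1 → X6 ← X3
  X6 is a collider here and neither X6 nor any of its descendants is conditioned on, so the collider stays closed — the path is blocked at X6.
Every path is blocked, so X1 and X3 are d-separated given {X0, X4}.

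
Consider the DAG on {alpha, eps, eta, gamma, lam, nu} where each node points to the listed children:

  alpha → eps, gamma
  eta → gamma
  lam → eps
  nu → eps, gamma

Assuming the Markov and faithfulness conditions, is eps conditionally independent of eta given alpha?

2 paths connect eps and eta; each must be blocked for d-separation to hold:
Path 1: eps ← nu → gamma ← eta
  gamma is a collider here and neither gamma nor any of its descendants is conditioned on, so the collider stays closed — the path is blocked at gamma.
Path 2: eps ← alpha → gamma ← eta
  alpha is a fork here and alpha is conditioned on, so the path is blocked at alpha.
Since every path is blocked, d-separation holds.

Yes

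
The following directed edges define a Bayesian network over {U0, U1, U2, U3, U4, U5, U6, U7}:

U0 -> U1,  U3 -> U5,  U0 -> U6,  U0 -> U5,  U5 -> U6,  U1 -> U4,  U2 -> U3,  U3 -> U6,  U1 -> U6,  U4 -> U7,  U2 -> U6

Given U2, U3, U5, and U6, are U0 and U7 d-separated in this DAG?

We examine all 5 paths between U0 and U7:
Path 1: U0 → U5 ← U3 ← U2 → U6 ← U1 → U4 → U7
  U3 is a chain here and U3 is conditioned on, so the path is blocked at U3.
Path 2: U0 → U5 ← U3 → U6 ← U1 → U4 → U7
  U3 is a fork here and U3 is conditioned on, so the path is blocked at U3.
Path 3: U0 → U5 → U6 ← U1 → U4 → U7
  U5 is a chain here and U5 is conditioned on, so the path is blocked at U5.
Path 4: U0 → U6 ← U1 → U4 → U7
  U6 is a collider and U6 is conditioned on, which opens it; U1 is a fork and U1 is not conditioned on; U4 is a chain and U4 is not conditioned on — no node blocks this path, so it is active.
Path 5: U0 → U1 → U4 → U7
  U1 is a chain and U1 is not conditioned on; U4 is a chain and U4 is not conditioned on — no node blocks this path, so it is active.
At least one path is unblocked, so d-separation fails.

No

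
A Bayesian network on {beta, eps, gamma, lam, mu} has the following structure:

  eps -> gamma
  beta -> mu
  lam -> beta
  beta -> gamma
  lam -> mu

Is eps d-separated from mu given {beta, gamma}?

Yes

2 paths connect eps and mu; each must be blocked for d-separation to hold:
Path 1: eps → gamma ← beta ← lam → mu
  beta is a chain here and beta is conditioned on, so the path is blocked at beta.
Path 2: eps → gamma ← beta → mu
  beta is a fork here and beta is conditioned on, so the path is blocked at beta.
Every path is blocked, so eps and mu are d-separated given {beta, gamma}.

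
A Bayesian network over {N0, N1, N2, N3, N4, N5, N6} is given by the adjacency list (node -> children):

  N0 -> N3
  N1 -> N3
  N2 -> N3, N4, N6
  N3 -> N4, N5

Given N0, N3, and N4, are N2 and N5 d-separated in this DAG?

Yes

We examine all 2 paths between N2 and N5:
Path 1: N2 → N4 ← N3 → N5
  N3 is a fork here and N3 is conditioned on, so the path is blocked at N3.
Path 2: N2 → N3 → N5
  N3 is a chain here and N3 is conditioned on, so the path is blocked at N3.
All paths are blocked; N2 ⊥ N5 | {N0, N3, N4} holds.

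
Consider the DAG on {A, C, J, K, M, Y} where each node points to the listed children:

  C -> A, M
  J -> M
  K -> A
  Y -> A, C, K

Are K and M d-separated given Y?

Yes

We examine all 4 paths between K and M:
  1. K ← Y → C → M — Y:fork[blocks]; C:chain[open] ⇒ blocked
  2. K ← Y → A ← C → M — Y:fork[blocks]; A:collider[blocks]; C:fork[open] ⇒ blocked
  3. K → A ← Y → C → M — A:collider[blocks]; Y:fork[blocks]; C:chain[open] ⇒ blocked
  4. K → A ← C → M — A:collider[blocks]; C:fork[open] ⇒ blocked
Since every path is blocked, d-separation holds.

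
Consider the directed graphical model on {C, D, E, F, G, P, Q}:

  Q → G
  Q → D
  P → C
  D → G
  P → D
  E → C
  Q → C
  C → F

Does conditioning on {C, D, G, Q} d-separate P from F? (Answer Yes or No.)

Enumerating the 3 paths from P to F and testing each for blocking by {C, D, G, Q}:
Path 1: P → C → F
  C is a chain here and C is conditioned on, so the path is blocked at C.
Path 2: P → D ← Q → C → F
  Q is a fork here and Q is conditioned on, so the path is blocked at Q.
Path 3: P → D → G ← Q → C → F
  D is a chain here and D is conditioned on, so the path is blocked at D.
All paths are blocked; P ⊥ F | {C, D, G, Q} holds.

Yes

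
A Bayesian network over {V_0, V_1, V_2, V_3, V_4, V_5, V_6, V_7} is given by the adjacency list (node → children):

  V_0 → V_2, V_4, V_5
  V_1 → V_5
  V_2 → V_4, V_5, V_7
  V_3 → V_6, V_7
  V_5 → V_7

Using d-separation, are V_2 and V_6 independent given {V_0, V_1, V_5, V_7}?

We examine all 4 paths between V_2 and V_6:
  1. V_2 → V_7 ← V_3 → V_6 — V_7:collider[open]; V_3:fork[open] ⇒ active
  2. V_2 ← V_0 → V_5 → V_7 ← V_3 → V_6 — V_0:fork[blocks]; V_5:chain[blocks]; V_7:collider[open]; V_3:fork[open] ⇒ blocked
  3. V_2 → V_5 → V_7 ← V_3 → V_6 — V_5:chain[blocks]; V_7:collider[open]; V_3:fork[open] ⇒ blocked
  4. V_2 → V_4 ← V_0 → V_5 → V_7 ← V_3 → V_6 — V_4:collider[blocks]; V_0:fork[blocks]; V_5:chain[blocks]; V_7:collider[open]; V_3:fork[open] ⇒ blocked
Since the path V_2 → V_7 ← V_3 → V_6 is active, V_2 and V_6 are not d-separated given {V_0, V_1, V_5, V_7}.

No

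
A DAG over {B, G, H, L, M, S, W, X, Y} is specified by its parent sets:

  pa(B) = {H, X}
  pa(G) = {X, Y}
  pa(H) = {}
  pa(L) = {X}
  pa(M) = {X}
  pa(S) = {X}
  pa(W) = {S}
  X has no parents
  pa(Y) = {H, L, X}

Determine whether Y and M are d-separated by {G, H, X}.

Yes

4 paths connect Y and M; each must be blocked for d-separation to hold:
  1. Y → G ← X → M — G:collider[open]; X:fork[blocks] ⇒ blocked
  2. Y ← X → M — X:fork[blocks] ⇒ blocked
  3. Y ← H → B ← X → M — H:fork[blocks]; B:collider[blocks]; X:fork[blocks] ⇒ blocked
  4. Y ← L ← X → M — L:chain[open]; X:fork[blocks] ⇒ blocked
Every path is blocked, so Y and M are d-separated given {G, H, X}.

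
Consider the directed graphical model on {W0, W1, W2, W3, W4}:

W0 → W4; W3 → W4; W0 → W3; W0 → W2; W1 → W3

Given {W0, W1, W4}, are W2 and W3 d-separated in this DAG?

Yes — W2 and W3 are d-separated given {W0, W1, W4}.

There are 2 undirected paths between W2 and W3; checking each against the conditioning set {W0, W1, W4}:
Path 1: W2 ← W0 → W4 ← W3
  W0 is a fork here and W0 is conditioned on, so the path is blocked at W0.
Path 2: W2 ← W0 → W3
  W0 is a fork here and W0 is conditioned on, so the path is blocked at W0.
All paths are blocked; W2 ⊥ W3 | {W0, W1, W4} holds.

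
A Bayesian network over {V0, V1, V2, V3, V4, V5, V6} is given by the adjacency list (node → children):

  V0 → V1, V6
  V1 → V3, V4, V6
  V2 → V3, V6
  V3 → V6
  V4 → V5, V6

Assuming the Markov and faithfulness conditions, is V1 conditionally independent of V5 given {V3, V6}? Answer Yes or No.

Enumerating the 5 paths from V1 to V5 and testing each for blocking by {V3, V6}:
Path 1: V1 → V3 → V6 ← V4 → V5
  V3 is a chain here and V3 is conditioned on, so the path is blocked at V3.
Path 2: V1 → V3 ← V2 → V6 ← V4 → V5
  V3 is a collider and V3 is conditioned on, which opens it; V2 is a fork and V2 is not conditioned on; V6 is a collider and V6 is conditioned on, which opens it; V4 is a fork and V4 is not conditioned on — no node blocks this path, so it is active.
Path 3: V1 → V4 → V5
  V4 is a chain and V4 is not conditioned on — no node blocks this path, so it is active.
Path 4: V1 ← V0 → V6 ← V4 → V5
  V0 is a fork and V0 is not conditioned on; V6 is a collider and V6 is conditioned on, which opens it; V4 is a fork and V4 is not conditioned on — no node blocks this path, so it is active.
Path 5: V1 → V6 ← V4 → V5
  V6 is a collider and V6 is conditioned on, which opens it; V4 is a fork and V4 is not conditioned on — no node blocks this path, so it is active.
Because an active path exists, V1 and V5 are not d-separated.

No — V1 and V5 are not d-separated given {V3, V6}.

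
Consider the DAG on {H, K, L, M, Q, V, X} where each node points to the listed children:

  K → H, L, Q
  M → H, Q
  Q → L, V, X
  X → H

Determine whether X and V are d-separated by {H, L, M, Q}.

There are 4 undirected paths between X and V; checking each against the conditioning set {H, L, M, Q}:
  1. X ← Q → V — Q:fork[blocks] ⇒ blocked
  2. X → H ← M → Q → V — H:collider[open]; M:fork[blocks]; Q:chain[blocks] ⇒ blocked
  3. X → H ← K → Q → V — H:collider[open]; K:fork[open]; Q:chain[blocks] ⇒ blocked
  4. X → H ← K → L ← Q → V — H:collider[open]; K:fork[open]; L:collider[open]; Q:fork[blocks] ⇒ blocked
Since every path is blocked, d-separation holds.

Yes — X and V are d-separated given {H, L, M, Q}.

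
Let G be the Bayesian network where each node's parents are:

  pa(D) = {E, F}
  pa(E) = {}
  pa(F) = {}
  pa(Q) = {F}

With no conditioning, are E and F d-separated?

Yes

There is one path between E and F:
Path 1: E → D ← F
  D is a collider here and neither D nor any of its descendants is conditioned on, so the collider stays closed — the path is blocked at D.
Every path is blocked, so E and F are d-separated given ∅.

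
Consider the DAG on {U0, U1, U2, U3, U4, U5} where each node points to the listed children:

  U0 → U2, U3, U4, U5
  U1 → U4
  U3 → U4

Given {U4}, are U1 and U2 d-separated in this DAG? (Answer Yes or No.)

No

2 paths connect U1 and U2; each must be blocked for d-separation to hold:
Path 1: U1 → U4 ← U3 ← U0 → U2
  U4 is a collider and U4 is conditioned on, which opens it; U3 is a chain and U3 is not conditioned on; U0 is a fork and U0 is not conditioned on — no node blocks this path, so it is active.
Path 2: U1 → U4 ← U0 → U2
  U4 is a collider and U4 is conditioned on, which opens it; U0 is a fork and U0 is not conditioned on — no node blocks this path, so it is active.
Because an active path exists, U1 and U2 are not d-separated.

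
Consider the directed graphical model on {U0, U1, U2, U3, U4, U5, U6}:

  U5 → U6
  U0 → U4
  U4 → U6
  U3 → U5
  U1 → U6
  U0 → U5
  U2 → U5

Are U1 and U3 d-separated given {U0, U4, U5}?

Yes

Enumerating the 2 paths from U1 to U3 and testing each for blocking by {U0, U4, U5}:
  1. U1 → U6 ← U5 ← U3 — U6:collider[blocks]; U5:chain[blocks] ⇒ blocked
  2. U1 → U6 ← U4 ← U0 → U5 ← U3 — U6:collider[blocks]; U4:chain[blocks]; U0:fork[blocks]; U5:collider[open] ⇒ blocked
All paths are blocked; U1 ⊥ U3 | {U0, U4, U5} holds.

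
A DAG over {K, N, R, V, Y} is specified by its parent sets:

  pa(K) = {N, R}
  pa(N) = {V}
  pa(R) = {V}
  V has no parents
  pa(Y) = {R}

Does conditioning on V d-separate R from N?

Enumerating the 2 paths from R to N and testing each for blocking by {V}:
Path 1: R ← V → N
  V is a fork here and V is conditioned on, so the path is blocked at V.
Path 2: R → K ← N
  K is a collider here and neither K nor any of its descendants is conditioned on, so the collider stays closed — the path is blocked at K.
Every path is blocked, so R and N are d-separated given {V}.

Yes — R and N are d-separated given {V}.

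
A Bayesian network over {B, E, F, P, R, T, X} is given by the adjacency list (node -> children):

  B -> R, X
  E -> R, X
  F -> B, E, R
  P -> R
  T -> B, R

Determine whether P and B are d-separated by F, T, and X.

We examine all 6 paths between P and B:
Path 1: P → R ← T → B
  R is a collider here and neither R nor any of its descendants is conditioned on, so the collider stays closed — the path is blocked at R.
Path 2: P → R ← E → X ← B
  R is a collider here and neither R nor any of its descendants is conditioned on, so the collider stays closed — the path is blocked at R.
Path 3: P → R ← E ← F → B
  R is a collider here and neither R nor any of its descendants is conditioned on, so the collider stays closed — the path is blocked at R.
Path 4: P → R ← F → E → X ← B
  R is a collider here and neither R nor any of its descendants is conditioned on, so the collider stays closed — the path is blocked at R.
Path 5: P → R ← F → B
  R is a collider here and neither R nor any of its descendants is conditioned on, so the collider stays closed — the path is blocked at R.
Path 6: P → R ← B
  R is a collider here and neither R nor any of its descendants is conditioned on, so the collider stays closed — the path is blocked at R.
All paths are blocked; P ⊥ B | {F, T, X} holds.

Yes — P and B are d-separated given {F, T, X}.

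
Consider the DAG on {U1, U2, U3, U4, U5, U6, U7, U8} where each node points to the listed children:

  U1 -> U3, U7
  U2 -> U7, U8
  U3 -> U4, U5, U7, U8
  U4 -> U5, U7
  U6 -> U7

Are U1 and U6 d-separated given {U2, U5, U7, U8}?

5 paths connect U1 and U6; each must be blocked for d-separation to hold:
  1. U1 → U7 ← U6 — U7:collider[open] ⇒ active
  2. U1 → U3 → U5 ← U4 → U7 ← U6 — U3:chain[open]; U5:collider[open]; U4:fork[open]; U7:collider[open] ⇒ active
  3. U1 → U3 → U4 → U7 ← U6 — U3:chain[open]; U4:chain[open]; U7:collider[open] ⇒ active
  4. U1 → U3 → U7 ← U6 — U3:chain[open]; U7:collider[open] ⇒ active
  5. U1 → U3 → U8 ← U2 → U7 ← U6 — U3:chain[open]; U8:collider[open]; U2:fork[blocks]; U7:collider[open] ⇒ blocked
At least one path is unblocked, so d-separation fails.

No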